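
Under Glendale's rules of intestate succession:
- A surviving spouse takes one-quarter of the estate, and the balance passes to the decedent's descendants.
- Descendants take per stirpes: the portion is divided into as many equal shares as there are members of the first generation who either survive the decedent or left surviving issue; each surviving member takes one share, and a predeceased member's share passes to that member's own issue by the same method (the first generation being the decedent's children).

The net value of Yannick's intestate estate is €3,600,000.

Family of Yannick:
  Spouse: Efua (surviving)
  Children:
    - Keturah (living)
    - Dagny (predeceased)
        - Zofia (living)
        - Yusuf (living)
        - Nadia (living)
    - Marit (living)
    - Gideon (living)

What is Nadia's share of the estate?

Nadia receives €225,000.

Efua takes one-quarter of €3,600,000 = €900,000. The remaining €2,700,000 passes to the descendants.
The descendants' portion (€2,700,000) is divided into 4 shares of €675,000: Keturah, Marit, and Gideon each take €675,000; Dagny's €675,000 share passes to Dagny's issue.
Dagny's share (€675,000) is divided into 3 shares of €225,000: Zofia, Yusuf, and Nadia each take €225,000.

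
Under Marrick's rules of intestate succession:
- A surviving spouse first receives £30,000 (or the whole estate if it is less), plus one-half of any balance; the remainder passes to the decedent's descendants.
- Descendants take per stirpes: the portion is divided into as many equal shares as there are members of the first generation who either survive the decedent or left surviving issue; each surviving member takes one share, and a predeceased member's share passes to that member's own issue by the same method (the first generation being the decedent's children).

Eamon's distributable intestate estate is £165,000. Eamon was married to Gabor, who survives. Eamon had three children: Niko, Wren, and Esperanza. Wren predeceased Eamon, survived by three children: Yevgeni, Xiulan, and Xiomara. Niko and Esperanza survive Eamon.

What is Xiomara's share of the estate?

Xiomara receives £7,500.

Gabor first takes £30,000, leaving a balance of £135,000. Gabor then takes one-half of the balance (£67,500), for a total of £97,500. The remaining £67,500 passes to the descendants.
The descendants' portion (£67,500) is divided into 3 shares of £22,500: Niko and Esperanza each take £22,500; Wren's £22,500 share passes to Wren's issue.
Wren's share (£22,500) is divided into 3 shares of £7,500: Yevgeni, Xiulan, and Xiomara each take £7,500.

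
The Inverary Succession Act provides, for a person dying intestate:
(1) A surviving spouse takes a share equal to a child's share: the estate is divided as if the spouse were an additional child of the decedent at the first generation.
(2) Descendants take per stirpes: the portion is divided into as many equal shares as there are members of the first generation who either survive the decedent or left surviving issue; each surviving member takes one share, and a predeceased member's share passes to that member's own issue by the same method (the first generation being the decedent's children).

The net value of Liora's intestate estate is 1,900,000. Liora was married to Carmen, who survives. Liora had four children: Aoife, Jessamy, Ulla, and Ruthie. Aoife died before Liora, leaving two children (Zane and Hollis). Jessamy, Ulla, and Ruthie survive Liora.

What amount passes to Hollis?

The spouse counts as an additional share at the children's level, so there are 5 primary shares of 380,000. Carmen takes one such share (380,000).
The children's combined portion (1,520,000) is divided into 4 shares of 380,000: Jessamy, Ulla, and Ruthie each take 380,000; Aoife's 380,000 share passes to Aoife's issue.
Aoife's share (380,000) is divided into 2 shares of 190,000: Zane and Hollis each take 190,000.

Hollis receives 190,000.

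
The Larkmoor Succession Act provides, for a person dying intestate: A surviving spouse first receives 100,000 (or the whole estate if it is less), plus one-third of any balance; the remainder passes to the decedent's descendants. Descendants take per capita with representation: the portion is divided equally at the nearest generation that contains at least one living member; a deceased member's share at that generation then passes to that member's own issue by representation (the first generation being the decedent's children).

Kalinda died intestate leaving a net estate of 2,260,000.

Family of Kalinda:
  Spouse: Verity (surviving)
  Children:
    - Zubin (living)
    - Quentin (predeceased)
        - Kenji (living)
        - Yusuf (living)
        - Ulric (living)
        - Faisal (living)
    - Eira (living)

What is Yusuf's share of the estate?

Verity first takes 100,000, leaving a balance of 2,160,000. Verity then takes one-third of the balance (720,000), for a total of 820,000. The remaining 1,440,000 passes to the descendants.
The descendants' portion (1,440,000) is divided into 3 shares of 480,000: Zubin and Eira each take 480,000; Quentin's 480,000 share passes to Quentin's issue.
Quentin's share (480,000) is divided into 4 shares of 120,000: Kenji, Yusuf, Ulric, and Faisal each take 120,000.

Yusuf receives 120,000.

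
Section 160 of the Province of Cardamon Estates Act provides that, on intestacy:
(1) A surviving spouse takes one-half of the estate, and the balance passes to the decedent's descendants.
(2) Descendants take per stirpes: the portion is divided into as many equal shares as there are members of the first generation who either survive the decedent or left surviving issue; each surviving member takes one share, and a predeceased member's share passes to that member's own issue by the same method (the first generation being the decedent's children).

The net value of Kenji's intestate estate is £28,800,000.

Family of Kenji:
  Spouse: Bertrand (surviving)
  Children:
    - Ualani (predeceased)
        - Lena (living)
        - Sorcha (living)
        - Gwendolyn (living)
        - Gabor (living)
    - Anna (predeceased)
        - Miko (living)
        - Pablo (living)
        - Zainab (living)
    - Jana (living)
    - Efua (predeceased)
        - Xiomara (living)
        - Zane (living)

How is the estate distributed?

Bertrand takes one-half of £28,800,000 = £14,400,000. The remaining £14,400,000 passes to the descendants.
The descendants' portion (£14,400,000) is divided into 4 shares of £3,600,000: Jana takes £3,600,000; Ualani's £3,600,000 share passes to Ualani's issue; Anna's £3,600,000 share passes to Anna's issue; Efua's £3,600,000 share passes to Efua's issue.
Ualani's share (£3,600,000) is divided into 4 shares of £900,000: Lena, Sorcha, Gwendolyn, and Gabor each take £900,000.
Anna's share (£3,600,000) is divided into 3 shares of £1,200,000: Miko, Pablo, and Zainab each take £1,200,000.
Efua's share (£3,600,000) is divided into 2 shares of £1,800,000: Xiomara and Zane each take £1,800,000.

Bertrand: £14,400,000; Lena: £900,000; Sorcha: £900,000; Gwendolyn: £900,000; Gabor: £900,000; Miko: £1,200,000; Pablo: £1,200,000; Zainab: £1,200,000; Jana: £3,600,000; Xiomara: £1,800,000; Zane: £1,800,000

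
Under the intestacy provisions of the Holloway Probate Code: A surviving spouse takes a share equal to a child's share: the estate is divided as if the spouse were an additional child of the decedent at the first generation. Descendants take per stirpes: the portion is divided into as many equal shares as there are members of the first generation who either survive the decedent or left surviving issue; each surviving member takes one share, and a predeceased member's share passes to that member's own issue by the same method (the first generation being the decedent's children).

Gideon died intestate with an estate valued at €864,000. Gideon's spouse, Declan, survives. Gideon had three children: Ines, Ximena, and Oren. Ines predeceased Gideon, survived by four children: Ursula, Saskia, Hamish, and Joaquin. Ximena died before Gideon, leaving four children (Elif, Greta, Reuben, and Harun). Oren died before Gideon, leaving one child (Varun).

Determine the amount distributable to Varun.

The spouse counts as an additional share at the children's level, so there are 4 primary shares of €216,000. Declan takes one such share (€216,000).
The children's combined portion (€648,000) is divided into 3 shares of €216,000: Ines's €216,000 share passes to Ines's issue; Ximena's €216,000 share passes to Ximena's issue; Oren's €216,000 share passes to Oren's issue.
Ines's share (€216,000) is divided into 4 shares of €54,000: Ursula, Saskia, Hamish, and Joaquin each take €54,000.
Ximena's share (€216,000) is divided into 4 shares of €54,000: Elif, Greta, Reuben, and Harun each take €54,000.
Oren's share (€216,000) passes entirely to Varun.

Varun receives €216,000.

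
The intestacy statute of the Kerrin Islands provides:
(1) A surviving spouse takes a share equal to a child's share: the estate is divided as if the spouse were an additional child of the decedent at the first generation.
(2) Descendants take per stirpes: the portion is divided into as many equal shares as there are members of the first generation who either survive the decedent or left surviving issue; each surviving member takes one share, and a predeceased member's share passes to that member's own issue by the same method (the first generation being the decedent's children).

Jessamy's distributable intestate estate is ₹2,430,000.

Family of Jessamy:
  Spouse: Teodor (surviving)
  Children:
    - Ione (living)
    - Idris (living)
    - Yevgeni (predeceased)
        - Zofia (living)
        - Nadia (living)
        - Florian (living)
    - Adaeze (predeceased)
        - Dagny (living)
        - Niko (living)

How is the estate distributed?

The spouse counts as an additional share at the children's level, so there are 5 primary shares of ₹486,000. Teodor takes one such share (₹486,000).
The children's combined portion (₹1,944,000) is divided into 4 shares of ₹486,000: Ione and Idris each take ₹486,000; Yevgeni's ₹486,000 share passes to Yevgeni's issue; Adaeze's ₹486,000 share passes to Adaeze's issue.
Yevgeni's share (₹486,000) is divided into 3 shares of ₹162,000: Zofia, Nadia, and Florian each take ₹162,000.
Adaeze's share (₹486,000) is divided into 2 shares of ₹243,000: Dagny and Niko each take ₹243,000.

Teodor: ₹486,000; Ione: ₹486,000; Idris: ₹486,000; Zofia: ₹162,000; Nadia: ₹162,000; Florian: ₹162,000; Dagny: ₹243,000; Niko: ₹243,000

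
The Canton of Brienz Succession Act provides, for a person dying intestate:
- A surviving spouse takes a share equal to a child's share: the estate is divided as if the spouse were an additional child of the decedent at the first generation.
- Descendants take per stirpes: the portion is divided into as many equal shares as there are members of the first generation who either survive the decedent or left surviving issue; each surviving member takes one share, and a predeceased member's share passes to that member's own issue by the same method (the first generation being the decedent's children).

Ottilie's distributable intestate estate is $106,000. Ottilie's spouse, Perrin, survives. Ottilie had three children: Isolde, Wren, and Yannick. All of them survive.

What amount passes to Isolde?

The spouse counts as an additional share at the children's level, so there are 4 primary shares of $26,500. Perrin takes one such share ($26,500).
The children's combined portion ($79,500) is divided into 3 shares of $26,500: Isolde, Wren, and Yannick each take $26,500.

Isolde receives $26,500.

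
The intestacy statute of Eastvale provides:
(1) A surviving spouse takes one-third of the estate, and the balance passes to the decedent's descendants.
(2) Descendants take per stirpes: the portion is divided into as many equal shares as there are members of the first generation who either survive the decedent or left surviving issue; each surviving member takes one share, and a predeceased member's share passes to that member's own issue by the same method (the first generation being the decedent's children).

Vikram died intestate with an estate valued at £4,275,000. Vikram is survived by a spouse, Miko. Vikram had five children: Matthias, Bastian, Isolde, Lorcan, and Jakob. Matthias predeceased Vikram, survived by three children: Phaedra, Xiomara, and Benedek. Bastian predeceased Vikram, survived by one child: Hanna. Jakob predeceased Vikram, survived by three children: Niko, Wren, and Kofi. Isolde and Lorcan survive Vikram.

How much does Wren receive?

Wren receives £190,000.

Miko takes one-third of £4,275,000 = £1,425,000. The remaining £2,850,000 passes to the descendants.
The descendants' portion (£2,850,000) is divided into 5 shares of £570,000: Isolde and Lorcan each take £570,000; Matthias's £570,000 share passes to Matthias's issue; Bastian's £570,000 share passes to Bastian's issue; Jakob's £570,000 share passes to Jakob's issue.
Matthias's share (£570,000) is divided into 3 shares of £190,000: Phaedra, Xiomara, and Benedek each take £190,000.
Bastian's share (£570,000) passes entirely to Hanna.
Jakob's share (£570,000) is divided into 3 shares of £190,000: Niko, Wren, and Kofi each take £190,000.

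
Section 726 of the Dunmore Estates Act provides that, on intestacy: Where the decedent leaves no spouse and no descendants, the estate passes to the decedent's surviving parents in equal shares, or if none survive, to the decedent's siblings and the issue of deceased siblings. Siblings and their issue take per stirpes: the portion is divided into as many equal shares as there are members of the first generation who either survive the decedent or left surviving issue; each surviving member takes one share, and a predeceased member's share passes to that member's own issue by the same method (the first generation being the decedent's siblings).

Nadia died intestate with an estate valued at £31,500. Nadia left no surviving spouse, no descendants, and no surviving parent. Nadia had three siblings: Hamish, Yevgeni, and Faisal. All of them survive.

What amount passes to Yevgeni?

The entire £31,500 passes to the siblings and their issue.
That amount (£31,500) is divided into 3 shares of £10,500: Hamish, Yevgeni, and Faisal each take £10,500.

Yevgeni receives £10,500.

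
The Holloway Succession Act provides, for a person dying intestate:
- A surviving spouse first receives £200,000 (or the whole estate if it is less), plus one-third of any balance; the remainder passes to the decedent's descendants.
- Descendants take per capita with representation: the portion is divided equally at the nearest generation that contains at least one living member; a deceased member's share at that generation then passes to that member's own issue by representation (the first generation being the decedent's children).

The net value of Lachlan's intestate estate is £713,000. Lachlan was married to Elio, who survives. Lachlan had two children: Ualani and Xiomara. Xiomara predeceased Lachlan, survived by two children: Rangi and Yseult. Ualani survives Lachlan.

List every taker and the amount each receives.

Elio: £371,000; Ualani: £171,000; Rangi: £85,500; Yseult: £85,500

Elio first takes £200,000, leaving a balance of £513,000. Elio then takes one-third of the balance (£171,000), for a total of £371,000. The remaining £342,000 passes to the descendants.
The descendants' portion (£342,000) is divided into 2 shares of £171,000: Ualani takes £171,000; Xiomara's £171,000 share passes to Xiomara's issue.
Xiomara's share (£171,000) is divided into 2 shares of £85,500: Rangi and Yseult each take £85,500.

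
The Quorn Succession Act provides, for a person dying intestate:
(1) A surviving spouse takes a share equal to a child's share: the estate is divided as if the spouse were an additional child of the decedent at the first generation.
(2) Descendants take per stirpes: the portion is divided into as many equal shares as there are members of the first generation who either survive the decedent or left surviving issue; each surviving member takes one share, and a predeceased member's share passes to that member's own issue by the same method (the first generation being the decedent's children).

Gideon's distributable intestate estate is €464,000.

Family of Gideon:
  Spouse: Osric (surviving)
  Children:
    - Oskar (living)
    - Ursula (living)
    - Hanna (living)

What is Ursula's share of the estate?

The spouse counts as an additional share at the children's level, so there are 4 primary shares of €116,000. Osric takes one such share (€116,000).
The children's combined portion (€348,000) is divided into 3 shares of €116,000: Oskar, Ursula, and Hanna each take €116,000.

Ursula receives €116,000.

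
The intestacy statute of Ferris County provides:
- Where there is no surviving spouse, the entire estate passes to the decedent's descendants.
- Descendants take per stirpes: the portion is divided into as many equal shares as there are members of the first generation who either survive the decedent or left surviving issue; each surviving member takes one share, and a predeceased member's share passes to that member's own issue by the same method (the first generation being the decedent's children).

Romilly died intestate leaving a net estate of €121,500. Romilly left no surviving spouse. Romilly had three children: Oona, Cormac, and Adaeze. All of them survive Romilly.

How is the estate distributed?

Oona: €40,500; Cormac: €40,500; Adaeze: €40,500

The entire €121,500 passes to the descendants.
That amount (€121,500) is divided into 3 shares of €40,500: Oona, Cormac, and Adaeze each take €40,500.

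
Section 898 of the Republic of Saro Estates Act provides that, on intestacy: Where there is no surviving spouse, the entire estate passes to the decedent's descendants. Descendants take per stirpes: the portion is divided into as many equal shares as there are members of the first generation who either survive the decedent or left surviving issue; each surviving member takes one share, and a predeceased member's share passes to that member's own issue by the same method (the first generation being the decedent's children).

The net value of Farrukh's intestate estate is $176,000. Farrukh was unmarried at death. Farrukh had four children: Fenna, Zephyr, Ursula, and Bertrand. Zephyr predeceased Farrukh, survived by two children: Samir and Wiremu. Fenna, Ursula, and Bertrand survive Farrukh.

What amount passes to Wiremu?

The entire $176,000 passes to the descendants.
That amount ($176,000) is divided into 4 shares of $44,000: Fenna, Ursula, and Bertrand each take $44,000; Zephyr's $44,000 share passes to Zephyr's issue.
Zephyr's share ($44,000) is divided into 2 shares of $22,000: Samir and Wiremu each take $22,000.

Wiremu receives $22,000.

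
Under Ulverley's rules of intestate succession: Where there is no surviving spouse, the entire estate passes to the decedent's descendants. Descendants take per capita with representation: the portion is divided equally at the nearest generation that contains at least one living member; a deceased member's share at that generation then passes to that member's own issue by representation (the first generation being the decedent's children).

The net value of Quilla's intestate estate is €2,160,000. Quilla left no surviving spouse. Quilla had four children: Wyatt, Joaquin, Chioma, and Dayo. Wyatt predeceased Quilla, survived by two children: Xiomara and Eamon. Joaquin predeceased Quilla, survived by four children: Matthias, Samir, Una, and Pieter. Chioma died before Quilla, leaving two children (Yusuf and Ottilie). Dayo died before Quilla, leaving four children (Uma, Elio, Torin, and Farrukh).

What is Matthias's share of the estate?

Matthias receives €180,000.

The entire €2,160,000 passes to the descendants.
No child survives, so the initial division is made at the grandchildren's generation.
That amount (€2,160,000) is divided into 12 shares of €180,000: Xiomara, Eamon, Matthias, Samir, Una, Pieter, Yusuf, Ottilie, Uma, Elio, Torin, and Farrukh each take €180,000.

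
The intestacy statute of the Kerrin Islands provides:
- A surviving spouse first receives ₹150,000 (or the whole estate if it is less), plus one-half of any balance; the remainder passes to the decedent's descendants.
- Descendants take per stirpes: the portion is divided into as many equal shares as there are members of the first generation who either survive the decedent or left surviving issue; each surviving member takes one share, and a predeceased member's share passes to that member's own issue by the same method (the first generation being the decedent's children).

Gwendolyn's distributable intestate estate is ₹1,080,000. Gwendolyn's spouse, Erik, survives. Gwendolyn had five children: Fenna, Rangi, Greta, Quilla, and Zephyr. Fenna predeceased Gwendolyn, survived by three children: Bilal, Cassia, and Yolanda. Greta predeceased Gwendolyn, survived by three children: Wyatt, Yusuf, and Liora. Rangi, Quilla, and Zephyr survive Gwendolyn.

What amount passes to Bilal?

Erik first takes ₹150,000, leaving a balance of ₹930,000. Erik then takes one-half of the balance (₹465,000), for a total of ₹615,000. The remaining ₹465,000 passes to the descendants.
The descendants' portion (₹465,000) is divided into 5 shares of ₹93,000: Rangi, Quilla, and Zephyr each take ₹93,000; Fenna's ₹93,000 share passes to Fenna's issue; Greta's ₹93,000 share passes to Greta's issue.
Fenna's share (₹93,000) is divided into 3 shares of ₹31,000: Bilal, Cassia, and Yolanda each take ₹31,000.
Greta's share (₹93,000) is divided into 3 shares of ₹31,000: Wyatt, Yusuf, and Liora each take ₹31,000.

Bilal receives ₹31,000.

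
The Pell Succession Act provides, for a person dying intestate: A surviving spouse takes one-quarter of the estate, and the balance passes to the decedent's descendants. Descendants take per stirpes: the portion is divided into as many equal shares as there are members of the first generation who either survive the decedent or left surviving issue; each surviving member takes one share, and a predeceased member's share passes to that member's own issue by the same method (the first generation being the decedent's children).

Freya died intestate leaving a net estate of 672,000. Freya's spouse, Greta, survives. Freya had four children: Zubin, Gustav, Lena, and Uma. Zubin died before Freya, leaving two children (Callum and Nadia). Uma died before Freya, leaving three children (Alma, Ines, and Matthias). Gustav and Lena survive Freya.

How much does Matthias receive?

Matthias receives 42,000.

Greta takes one-quarter of 672,000 = 168,000. The remaining 504,000 passes to the descendants.
The descendants' portion (504,000) is divided into 4 shares of 126,000: Gustav and Lena each take 126,000; Zubin's 126,000 share passes to Zubin's issue; Uma's 126,000 share passes to Uma's issue.
Zubin's share (126,000) is divided into 2 shares of 63,000: Callum and Nadia each take 63,000.
Uma's share (126,000) is divided into 3 shares of 42,000: Alma, Ines, and Matthias each take 42,000.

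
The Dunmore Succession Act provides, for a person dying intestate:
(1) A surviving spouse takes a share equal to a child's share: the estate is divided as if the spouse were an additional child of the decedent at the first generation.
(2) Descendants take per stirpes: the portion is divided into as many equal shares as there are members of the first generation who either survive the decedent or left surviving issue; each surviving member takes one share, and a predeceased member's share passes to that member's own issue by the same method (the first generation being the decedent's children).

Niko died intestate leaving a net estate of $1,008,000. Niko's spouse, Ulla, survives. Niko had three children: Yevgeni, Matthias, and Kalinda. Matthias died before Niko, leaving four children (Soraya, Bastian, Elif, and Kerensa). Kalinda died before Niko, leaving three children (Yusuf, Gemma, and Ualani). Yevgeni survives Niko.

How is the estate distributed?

The spouse counts as an additional share at the children's level, so there are 4 primary shares of $252,000. Ulla takes one such share ($252,000).
The children's combined portion ($756,000) is divided into 3 shares of $252,000: Yevgeni takes $252,000; Matthias's $252,000 share passes to Matthias's issue; Kalinda's $252,000 share passes to Kalinda's issue.
Matthias's share ($252,000) is divided into 4 shares of $63,000: Soraya, Bastian, Elif, and Kerensa each take $63,000.
Kalinda's share ($252,000) is divided into 3 shares of $84,000: Yusuf, Gemma, and Ualani each take $84,000.

Ulla: $252,000; Yevgeni: $252,000; Soraya: $63,000; Bastian: $63,000; Elif: $63,000; Kerensa: $63,000; Yusuf: $84,000; Gemma: $84,000; Ualani: $84,000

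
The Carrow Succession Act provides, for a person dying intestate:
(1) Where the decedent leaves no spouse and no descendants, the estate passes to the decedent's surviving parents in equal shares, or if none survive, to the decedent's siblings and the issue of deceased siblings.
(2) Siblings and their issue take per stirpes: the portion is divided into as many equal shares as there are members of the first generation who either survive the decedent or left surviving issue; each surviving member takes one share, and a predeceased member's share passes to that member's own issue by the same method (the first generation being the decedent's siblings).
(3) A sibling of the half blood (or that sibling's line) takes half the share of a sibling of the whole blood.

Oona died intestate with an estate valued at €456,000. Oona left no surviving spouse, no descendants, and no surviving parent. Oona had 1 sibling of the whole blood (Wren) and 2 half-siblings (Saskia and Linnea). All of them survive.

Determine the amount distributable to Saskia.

The entire €456,000 passes to the siblings and their issue.
Counting each half-blood sibling's line as half a unit, there are 2 units in €456,000, so one unit is €228,000. Whole-blood lines (Wren) take €228,000 each; half-blood lines (Saskia and Linnea) take €114,000 each.

Saskia receives €114,000.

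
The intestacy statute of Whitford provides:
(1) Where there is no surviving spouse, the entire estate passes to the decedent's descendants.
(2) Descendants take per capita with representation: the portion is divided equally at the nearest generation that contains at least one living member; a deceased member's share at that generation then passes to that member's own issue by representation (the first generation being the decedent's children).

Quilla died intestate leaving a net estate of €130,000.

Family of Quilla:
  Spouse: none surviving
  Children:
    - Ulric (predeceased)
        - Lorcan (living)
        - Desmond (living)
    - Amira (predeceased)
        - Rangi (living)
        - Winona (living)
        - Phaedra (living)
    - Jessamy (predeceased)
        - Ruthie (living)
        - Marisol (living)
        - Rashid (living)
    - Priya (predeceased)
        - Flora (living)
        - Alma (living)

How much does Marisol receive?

Marisol receives €13,000.

The entire €130,000 passes to the descendants.
No child survives, so the initial division is made at the grandchildren's generation.
That amount (€130,000) is divided into 10 shares of €13,000: Lorcan, Desmond, Rangi, Winona, Phaedra, Ruthie, Marisol, Rashid, Flora, and Alma each take €13,000.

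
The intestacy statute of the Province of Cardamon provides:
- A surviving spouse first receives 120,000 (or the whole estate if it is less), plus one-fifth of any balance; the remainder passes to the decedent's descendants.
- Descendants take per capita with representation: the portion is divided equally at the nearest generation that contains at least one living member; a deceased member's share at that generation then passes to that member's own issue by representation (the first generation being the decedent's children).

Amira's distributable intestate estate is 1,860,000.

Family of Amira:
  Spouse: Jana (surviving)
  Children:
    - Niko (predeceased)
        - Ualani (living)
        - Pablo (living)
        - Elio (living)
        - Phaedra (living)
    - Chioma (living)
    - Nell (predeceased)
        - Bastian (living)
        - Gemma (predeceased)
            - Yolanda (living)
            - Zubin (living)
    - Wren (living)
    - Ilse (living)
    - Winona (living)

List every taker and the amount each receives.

Jana: 468,000; Ualani: 58,000; Pablo: 58,000; Elio: 58,000; Phaedra: 58,000; Chioma: 232,000; Bastian: 116,000; Yolanda: 58,000; Zubin: 58,000; Wren: 232,000; Ilse: 232,000; Winona: 232,000

Jana first takes 120,000, leaving a balance of 1,740,000. Jana then takes one-fifth of the balance (348,000), for a total of 468,000. The remaining 1,392,000 passes to the descendants.
The descendants' portion (1,392,000) is divided into 6 shares of 232,000: Chioma, Wren, Ilse, and Winona each take 232,000; Niko's 232,000 share passes to Niko's issue; Nell's 232,000 share passes to Nell's issue.
Niko's share (232,000) is divided into 4 shares of 58,000: Ualani, Pablo, Elio, and Phaedra each take 58,000.
Nell's share (232,000) is divided into 2 shares of 116,000: Bastian takes 116,000; Gemma's 116,000 share passes to Gemma's issue.
Gemma's share (116,000) is divided into 2 shares of 58,000: Yolanda and Zubin each take 58,000.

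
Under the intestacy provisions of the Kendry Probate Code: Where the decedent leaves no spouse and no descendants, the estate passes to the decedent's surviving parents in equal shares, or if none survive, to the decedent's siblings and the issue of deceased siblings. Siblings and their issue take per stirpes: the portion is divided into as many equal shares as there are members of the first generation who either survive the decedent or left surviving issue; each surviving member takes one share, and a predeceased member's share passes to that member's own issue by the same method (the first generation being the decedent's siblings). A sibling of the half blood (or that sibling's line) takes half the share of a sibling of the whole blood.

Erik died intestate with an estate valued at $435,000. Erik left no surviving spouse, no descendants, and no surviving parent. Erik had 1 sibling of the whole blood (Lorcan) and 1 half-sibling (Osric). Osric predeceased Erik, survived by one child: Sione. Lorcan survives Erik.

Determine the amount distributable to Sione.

Sione receives $145,000.

The entire $435,000 passes to the siblings and their issue.
Counting each half-blood sibling's line as half a unit, there are 3/2 units in $435,000, so one unit is $290,000. Whole-blood lines (Lorcan) take $290,000 each; half-blood lines (Osric) take $145,000 each.
Osric's share ($145,000) passes entirely to Sione.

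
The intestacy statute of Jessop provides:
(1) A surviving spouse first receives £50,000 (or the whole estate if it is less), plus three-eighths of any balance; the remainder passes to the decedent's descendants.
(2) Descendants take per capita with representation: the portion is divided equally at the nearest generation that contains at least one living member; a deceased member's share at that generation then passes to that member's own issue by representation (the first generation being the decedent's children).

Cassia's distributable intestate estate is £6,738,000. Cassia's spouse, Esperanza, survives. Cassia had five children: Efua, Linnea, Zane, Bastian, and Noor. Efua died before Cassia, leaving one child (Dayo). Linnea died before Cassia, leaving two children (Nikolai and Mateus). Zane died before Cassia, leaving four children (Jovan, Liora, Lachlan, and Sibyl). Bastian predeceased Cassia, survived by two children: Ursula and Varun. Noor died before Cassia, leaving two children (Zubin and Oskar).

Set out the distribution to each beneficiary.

Esperanza first takes £50,000, leaving a balance of £6,688,000. Esperanza then takes three-eighths of the balance (£2,508,000), for a total of £2,558,000. The remaining £4,180,000 passes to the descendants.
No child survives, so the initial division is made at the grandchildren's generation.
The descendants' portion (£4,180,000) is divided into 11 shares of £380,000: Dayo, Nikolai, Mateus, Jovan, Liora, Lachlan, Sibyl, Ursula, Varun, Zubin, and Oskar each take £380,000.

Esperanza: £2,558,000; Dayo: £380,000; Nikolai: £380,000; Mateus: £380,000; Jovan: £380,000; Liora: £380,000; Lachlan: £380,000; Sibyl: £380,000; Ursula: £380,000; Varun: £380,000; Zubin: £380,000; Oskar: £380,000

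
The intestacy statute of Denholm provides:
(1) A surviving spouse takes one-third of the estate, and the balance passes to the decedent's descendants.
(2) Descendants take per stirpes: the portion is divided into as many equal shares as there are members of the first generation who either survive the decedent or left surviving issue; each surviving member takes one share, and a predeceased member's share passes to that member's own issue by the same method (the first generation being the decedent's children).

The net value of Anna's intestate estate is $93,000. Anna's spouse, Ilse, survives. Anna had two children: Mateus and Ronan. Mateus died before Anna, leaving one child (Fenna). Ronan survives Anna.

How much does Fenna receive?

Ilse takes one-third of $93,000 = $31,000. The remaining $62,000 passes to the descendants.
The descendants' portion ($62,000) is divided into 2 shares of $31,000: Ronan takes $31,000; Mateus's $31,000 share passes to Mateus's issue.
Mateus's share ($31,000) passes entirely to Fenna.

Fenna receives $31,000.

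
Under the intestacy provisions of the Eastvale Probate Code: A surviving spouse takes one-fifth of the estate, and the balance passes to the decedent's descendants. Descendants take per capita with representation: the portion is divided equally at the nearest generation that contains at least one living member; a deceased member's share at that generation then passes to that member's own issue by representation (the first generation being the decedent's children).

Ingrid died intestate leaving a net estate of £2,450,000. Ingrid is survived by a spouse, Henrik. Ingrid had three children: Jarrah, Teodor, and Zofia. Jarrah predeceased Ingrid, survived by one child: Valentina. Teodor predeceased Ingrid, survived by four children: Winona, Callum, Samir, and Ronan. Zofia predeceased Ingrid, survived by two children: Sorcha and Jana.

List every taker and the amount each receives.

Henrik: £490,000; Valentina: £280,000; Winona: £280,000; Callum: £280,000; Samir: £280,000; Ronan: £280,000; Sorcha: £280,000; Jana: £280,000

Henrik takes one-fifth of £2,450,000 = £490,000. The remaining £1,960,000 passes to the descendants.
No child survives, so the initial division is made at the grandchildren's generation.
The descendants' portion (£1,960,000) is divided into 7 shares of £280,000: Valentina, Winona, Callum, Samir, Ronan, Sorcha, and Jana each take £280,000.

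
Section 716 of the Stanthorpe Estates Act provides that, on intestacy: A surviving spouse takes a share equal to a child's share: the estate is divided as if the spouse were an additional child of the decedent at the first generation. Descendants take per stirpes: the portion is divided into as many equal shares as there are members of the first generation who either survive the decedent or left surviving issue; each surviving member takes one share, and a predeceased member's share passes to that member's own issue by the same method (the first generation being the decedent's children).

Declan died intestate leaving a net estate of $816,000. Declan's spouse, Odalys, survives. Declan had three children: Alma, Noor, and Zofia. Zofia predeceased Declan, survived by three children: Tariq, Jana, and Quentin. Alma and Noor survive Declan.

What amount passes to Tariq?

The spouse counts as an additional share at the children's level, so there are 4 primary shares of $204,000. Odalys takes one such share ($204,000).
The children's combined portion ($612,000) is divided into 3 shares of $204,000: Alma and Noor each take $204,000; Zofia's $204,000 share passes to Zofia's issue.
Zofia's share ($204,000) is divided into 3 shares of $68,000: Tariq, Jana, and Quentin each take $68,000.

Tariq receives $68,000.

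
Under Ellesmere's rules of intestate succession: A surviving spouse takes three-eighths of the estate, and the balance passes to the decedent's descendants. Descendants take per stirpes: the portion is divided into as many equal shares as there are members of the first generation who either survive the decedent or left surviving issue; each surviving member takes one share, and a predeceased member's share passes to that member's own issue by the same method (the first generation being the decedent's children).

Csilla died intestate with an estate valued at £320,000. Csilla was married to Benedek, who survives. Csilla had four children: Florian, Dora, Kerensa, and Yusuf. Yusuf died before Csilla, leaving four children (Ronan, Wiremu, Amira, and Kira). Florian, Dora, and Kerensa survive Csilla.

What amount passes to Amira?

Amira receives £12,500.

Benedek takes three-eighths of £320,000 = £120,000. The remaining £200,000 passes to the descendants.
The descendants' portion (£200,000) is divided into 4 shares of £50,000: Florian, Dora, and Kerensa each take £50,000; Yusuf's £50,000 share passes to Yusuf's issue.
Yusuf's share (£50,000) is divided into 4 shares of £12,500: Ronan, Wiremu, Amira, and Kira each take £12,500.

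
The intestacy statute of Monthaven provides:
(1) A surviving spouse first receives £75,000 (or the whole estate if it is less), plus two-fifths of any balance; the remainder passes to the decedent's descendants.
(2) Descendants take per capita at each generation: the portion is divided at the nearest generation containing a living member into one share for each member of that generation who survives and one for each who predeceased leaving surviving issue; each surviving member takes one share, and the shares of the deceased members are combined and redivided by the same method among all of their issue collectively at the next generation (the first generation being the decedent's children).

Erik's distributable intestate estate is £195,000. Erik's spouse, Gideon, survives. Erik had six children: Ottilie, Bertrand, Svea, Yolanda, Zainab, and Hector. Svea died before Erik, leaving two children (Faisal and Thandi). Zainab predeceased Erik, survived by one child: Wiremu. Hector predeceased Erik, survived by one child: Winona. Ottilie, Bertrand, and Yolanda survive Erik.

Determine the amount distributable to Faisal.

Gideon first takes £75,000, leaving a balance of £120,000. Gideon then takes two-fifths of the balance (£48,000), for a total of £123,000. The remaining £72,000 passes to the descendants.
The descendants' portion (£72,000) is divided at the children's generation into 6 shares of £12,000. Ottilie, Bertrand, and Yolanda each take £12,000. The 3 shares of the deceased (Svea, Zainab, and Hector) are combined into a pool of £36,000.
That pool (£36,000) is divided at the grandchildren's generation equally among Faisal, Thandi, Wiremu, and Winona: £9,000 each.

Faisal receives £9,000.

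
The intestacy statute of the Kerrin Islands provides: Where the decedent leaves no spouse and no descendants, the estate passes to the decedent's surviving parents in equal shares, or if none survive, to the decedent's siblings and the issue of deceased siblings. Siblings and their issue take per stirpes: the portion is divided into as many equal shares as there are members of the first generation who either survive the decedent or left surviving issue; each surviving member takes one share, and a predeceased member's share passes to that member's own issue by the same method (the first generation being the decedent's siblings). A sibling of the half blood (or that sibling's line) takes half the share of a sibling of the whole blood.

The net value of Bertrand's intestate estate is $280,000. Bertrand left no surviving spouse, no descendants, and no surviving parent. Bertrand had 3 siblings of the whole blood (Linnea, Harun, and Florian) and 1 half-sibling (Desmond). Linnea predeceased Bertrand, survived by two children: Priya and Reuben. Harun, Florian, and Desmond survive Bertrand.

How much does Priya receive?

Priya receives $40,000.

The entire $280,000 passes to the siblings and their issue.
Counting each half-blood sibling's line as half a unit, there are 7/2 units in $280,000, so one unit is $80,000. Whole-blood lines (Linnea, Harun, and Florian) take $80,000 each; half-blood lines (Desmond) take $40,000 each.
Linnea's share ($80,000) is divided into 2 shares of $40,000: Priya and Reuben each take $40,000.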